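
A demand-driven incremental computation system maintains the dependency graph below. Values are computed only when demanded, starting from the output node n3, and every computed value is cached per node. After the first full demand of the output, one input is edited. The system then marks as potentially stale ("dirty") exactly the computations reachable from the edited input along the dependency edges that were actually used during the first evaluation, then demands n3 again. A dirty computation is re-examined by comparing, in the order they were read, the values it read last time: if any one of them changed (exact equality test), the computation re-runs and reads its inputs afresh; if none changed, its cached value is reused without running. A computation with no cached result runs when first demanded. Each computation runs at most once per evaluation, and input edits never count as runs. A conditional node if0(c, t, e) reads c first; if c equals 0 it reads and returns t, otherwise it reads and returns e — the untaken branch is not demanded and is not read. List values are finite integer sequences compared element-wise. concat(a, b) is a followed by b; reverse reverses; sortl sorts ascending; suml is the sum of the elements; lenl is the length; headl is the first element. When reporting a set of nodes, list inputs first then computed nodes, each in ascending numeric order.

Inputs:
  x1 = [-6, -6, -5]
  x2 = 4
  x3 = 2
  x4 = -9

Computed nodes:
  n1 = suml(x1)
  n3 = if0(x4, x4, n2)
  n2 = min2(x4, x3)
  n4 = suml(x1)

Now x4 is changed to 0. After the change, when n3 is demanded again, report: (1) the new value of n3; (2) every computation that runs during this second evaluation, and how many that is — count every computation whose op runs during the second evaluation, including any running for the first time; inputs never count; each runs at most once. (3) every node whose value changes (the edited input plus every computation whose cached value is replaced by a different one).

First evaluation (everything demanded from the output):
  n2 = min2(-9, 2) = -9
  n3 = if0(x4=-9 -> else branch n2) = -9

Propagation after the edit:
  n2: marked dirty but never re-examined — demand shifted away from it.
  n3: runs — x4 -9->0; result 0.

Key observation: a condition flipped, so demand moved to the other branch — n2 is never re-examined.

New value of n3: 0.
Computations that run: n3 — 1 in total.
Values that change: x4, n3.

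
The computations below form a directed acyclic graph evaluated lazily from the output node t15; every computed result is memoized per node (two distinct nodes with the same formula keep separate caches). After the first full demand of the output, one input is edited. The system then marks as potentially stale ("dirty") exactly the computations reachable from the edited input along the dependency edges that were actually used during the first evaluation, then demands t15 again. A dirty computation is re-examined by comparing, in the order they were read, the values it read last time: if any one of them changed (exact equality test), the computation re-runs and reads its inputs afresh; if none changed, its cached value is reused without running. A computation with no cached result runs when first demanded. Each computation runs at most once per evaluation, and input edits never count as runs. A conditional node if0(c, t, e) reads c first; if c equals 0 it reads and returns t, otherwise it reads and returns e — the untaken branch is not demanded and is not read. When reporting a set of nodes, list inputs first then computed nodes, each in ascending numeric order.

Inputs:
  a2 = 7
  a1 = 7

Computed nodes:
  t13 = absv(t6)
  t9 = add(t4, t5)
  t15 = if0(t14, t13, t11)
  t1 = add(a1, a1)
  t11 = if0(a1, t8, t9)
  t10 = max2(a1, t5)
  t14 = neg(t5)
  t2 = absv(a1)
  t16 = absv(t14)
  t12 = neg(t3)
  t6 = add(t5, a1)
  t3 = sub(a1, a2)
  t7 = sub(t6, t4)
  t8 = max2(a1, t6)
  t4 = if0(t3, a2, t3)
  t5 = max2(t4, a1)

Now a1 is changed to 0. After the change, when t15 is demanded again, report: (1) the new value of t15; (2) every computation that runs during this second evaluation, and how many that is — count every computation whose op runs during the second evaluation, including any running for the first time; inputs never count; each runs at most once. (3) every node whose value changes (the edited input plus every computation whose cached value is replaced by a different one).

Demanding t15 again yields 0.
7 computations run: t3, t4, t5, t6, t13, t14, t15.
The nodes whose values change: a1, t3, t4, t5, t14, t15.
Note the branch switch — demand abandons t9, t11, which are never re-examined.

First demand of the output computes:
  t3 = sub(7, 7) = 0
  t4 = if0(t3=0 -> then branch a2) = 7
  t5 = max2(7, 7) = 7
  t9 = add(7, 7) = 14
  t11 = if0(a1=7 -> else branch t9) = 14
  t14 = neg(7) = -7
  t15 = if0(t14=-7 -> else branch t11) = 14

After the edit, cleaning proceeds:
  t3: a read changed (a1 7->0) — executes, giving -7.
  t4: a read changed (t3 0->-7) — executes, giving -7.
  t5: a read changed (t4 7->-7; a1 7->0) — executes, giving 0.
  t6: had never run; runs now, result 0.
  t9: stays stale; no demand reaches it after the flip.
  t11: stays stale; no demand reaches it after the flip.
  t13: had never run; runs now, result 0.
  t14: a read changed (t5 7->0) — executes, giving 0.
  t15: a read changed (t14 -7->0) — executes, giving 0.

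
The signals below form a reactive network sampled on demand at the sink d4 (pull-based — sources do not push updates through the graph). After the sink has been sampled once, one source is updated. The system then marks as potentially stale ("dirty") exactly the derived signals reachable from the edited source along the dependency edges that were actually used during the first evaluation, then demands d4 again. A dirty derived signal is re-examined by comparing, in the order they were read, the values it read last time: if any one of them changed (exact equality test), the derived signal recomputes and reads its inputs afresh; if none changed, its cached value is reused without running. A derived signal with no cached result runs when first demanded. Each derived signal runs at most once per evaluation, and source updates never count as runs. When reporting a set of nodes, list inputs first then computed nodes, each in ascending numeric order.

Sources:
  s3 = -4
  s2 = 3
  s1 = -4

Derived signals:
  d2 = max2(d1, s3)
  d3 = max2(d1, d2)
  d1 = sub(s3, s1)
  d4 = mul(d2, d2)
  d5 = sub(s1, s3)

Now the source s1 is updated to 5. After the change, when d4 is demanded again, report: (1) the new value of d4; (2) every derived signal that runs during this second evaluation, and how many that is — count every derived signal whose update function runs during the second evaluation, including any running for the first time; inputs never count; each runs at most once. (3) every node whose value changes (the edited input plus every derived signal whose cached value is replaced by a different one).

Initial pass — values computed on the first demand:
  d1 = sub(-4, -4) = 0
  d2 = max2(0, -4) = 0
  d4 = mul(0, 0) = 0

Second demand — change propagation:
  d1: re-runs because s1 -4->5; new result -9.
  d2: re-runs because d1 0->-9; new result -4.
  d4: re-runs because d2 0->-4; d2 0->-4; new result 16.

d4 now evaluates to 16.
Run set: d1, d2, d4 (3 run).
Changed values: s1, d1, d2, d4.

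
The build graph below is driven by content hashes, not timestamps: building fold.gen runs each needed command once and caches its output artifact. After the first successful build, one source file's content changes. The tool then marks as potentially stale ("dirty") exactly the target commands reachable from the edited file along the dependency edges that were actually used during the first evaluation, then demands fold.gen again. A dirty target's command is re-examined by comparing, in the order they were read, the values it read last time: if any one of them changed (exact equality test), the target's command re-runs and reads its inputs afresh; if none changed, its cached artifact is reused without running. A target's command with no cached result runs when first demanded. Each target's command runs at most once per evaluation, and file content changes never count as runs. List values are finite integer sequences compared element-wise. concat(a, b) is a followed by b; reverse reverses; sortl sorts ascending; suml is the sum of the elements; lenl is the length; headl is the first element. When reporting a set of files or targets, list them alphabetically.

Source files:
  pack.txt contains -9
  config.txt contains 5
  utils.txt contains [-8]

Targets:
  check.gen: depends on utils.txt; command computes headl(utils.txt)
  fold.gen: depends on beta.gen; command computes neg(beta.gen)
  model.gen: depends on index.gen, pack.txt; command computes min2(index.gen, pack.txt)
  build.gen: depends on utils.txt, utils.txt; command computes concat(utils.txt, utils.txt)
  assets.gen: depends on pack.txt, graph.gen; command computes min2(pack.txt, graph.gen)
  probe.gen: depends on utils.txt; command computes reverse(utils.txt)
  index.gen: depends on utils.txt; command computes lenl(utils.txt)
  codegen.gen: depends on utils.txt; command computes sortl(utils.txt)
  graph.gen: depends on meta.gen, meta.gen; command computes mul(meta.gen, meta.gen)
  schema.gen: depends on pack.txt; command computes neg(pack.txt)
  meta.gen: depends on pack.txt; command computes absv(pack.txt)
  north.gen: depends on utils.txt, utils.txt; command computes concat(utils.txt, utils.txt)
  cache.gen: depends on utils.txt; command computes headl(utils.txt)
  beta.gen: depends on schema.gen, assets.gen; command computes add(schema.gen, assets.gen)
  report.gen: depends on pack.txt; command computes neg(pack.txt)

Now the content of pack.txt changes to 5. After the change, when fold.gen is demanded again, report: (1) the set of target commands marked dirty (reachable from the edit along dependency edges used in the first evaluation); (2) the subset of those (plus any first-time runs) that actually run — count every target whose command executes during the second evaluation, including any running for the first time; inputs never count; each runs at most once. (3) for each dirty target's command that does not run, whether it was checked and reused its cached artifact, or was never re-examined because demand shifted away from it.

Dirty set: assets.gen, beta.gen, fold.gen, graph.gen, meta.gen, schema.gen.
Run set: assets.gen, beta.gen, graph.gen, meta.gen, schema.gen (5 run).
Re-examined without running (cache reused): fold.gen.
The important point: beta.gen recomputes to an identical value, and the output ends up unchanged.

Initial pass — values computed on the first demand:
  meta.gen = absv(-9) = 9
  graph.gen = mul(9, 9) = 81
  assets.gen = min2(-9, 81) = -9
  schema.gen = neg(-9) = 9
  beta.gen = add(9, -9) = 0
  fold.gen = neg(0) = 0

Second demand — change propagation:
  meta.gen: re-runs because pack.txt -9->5; new result 5.
  graph.gen: re-runs because meta.gen 9->5; meta.gen 9->5; new result 25.
  assets.gen: re-runs because pack.txt -9->5; graph.gen 81->25; new result 5.
  schema.gen: re-runs because pack.txt -9->5; new result -5.
  beta.gen: re-runs because schema.gen 9->-5; assets.gen -9->5; new result 0 (unchanged).
  fold.gen: re-examined; everything it read last time is the same (beta.gen unchanged) — cache 0 kept, no run.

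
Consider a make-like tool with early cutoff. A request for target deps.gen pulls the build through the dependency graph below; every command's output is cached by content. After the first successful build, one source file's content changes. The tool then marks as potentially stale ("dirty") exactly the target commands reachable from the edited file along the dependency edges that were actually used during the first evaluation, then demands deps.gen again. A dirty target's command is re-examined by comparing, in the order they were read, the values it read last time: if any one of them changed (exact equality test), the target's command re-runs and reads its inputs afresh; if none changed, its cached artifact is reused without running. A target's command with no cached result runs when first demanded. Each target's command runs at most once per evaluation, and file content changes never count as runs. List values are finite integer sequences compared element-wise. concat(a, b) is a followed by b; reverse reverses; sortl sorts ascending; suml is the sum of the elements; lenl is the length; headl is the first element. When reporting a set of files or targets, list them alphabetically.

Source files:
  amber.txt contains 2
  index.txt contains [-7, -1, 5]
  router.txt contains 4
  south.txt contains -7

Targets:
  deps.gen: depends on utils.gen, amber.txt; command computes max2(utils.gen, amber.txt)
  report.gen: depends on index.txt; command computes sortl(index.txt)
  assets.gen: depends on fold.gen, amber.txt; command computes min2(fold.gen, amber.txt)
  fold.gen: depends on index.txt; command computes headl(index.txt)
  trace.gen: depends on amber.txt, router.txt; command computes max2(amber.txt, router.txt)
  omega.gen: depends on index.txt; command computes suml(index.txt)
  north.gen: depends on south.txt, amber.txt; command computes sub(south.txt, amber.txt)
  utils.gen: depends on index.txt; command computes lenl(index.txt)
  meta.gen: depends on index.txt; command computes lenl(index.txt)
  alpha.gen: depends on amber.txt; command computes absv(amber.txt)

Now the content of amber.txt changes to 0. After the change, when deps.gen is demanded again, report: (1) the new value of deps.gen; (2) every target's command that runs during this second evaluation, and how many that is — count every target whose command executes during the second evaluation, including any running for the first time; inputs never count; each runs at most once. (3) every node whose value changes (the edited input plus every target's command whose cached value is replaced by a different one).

Demanding deps.gen again yields 3.
1 target commands run: deps.gen.
The nodes whose values change: amber.txt.

First demand of the output computes:
  utils.gen = lenl([-7, -1, 5]) = 3
  deps.gen = max2(3, 2) = 3

After the edit, cleaning proceeds:
  deps.gen: a read changed (amber.txt 2->0) — executes, giving 3 — identical to its old value.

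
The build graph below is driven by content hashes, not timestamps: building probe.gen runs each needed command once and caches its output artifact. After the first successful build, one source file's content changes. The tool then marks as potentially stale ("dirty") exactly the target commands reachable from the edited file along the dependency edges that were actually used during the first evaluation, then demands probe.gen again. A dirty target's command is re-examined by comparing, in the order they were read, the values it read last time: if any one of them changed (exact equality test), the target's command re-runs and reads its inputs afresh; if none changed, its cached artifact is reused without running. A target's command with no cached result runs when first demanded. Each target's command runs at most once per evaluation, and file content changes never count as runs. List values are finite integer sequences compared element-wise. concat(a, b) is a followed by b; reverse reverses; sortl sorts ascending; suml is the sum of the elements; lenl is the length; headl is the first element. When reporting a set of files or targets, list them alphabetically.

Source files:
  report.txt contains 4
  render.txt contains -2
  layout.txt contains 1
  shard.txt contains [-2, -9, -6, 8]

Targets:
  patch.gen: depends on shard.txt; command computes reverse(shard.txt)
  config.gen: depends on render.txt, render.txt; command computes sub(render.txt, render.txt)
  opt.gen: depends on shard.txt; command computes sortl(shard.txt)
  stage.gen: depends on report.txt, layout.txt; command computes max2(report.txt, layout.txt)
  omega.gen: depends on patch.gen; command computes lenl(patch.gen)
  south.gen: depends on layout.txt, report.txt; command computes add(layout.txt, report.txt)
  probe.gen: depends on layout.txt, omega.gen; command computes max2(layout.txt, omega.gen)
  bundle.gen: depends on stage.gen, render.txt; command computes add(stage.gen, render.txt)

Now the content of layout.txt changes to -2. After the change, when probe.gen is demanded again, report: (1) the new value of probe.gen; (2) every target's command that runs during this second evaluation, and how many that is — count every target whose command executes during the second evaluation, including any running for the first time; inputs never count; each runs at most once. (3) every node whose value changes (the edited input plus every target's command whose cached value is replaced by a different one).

probe.gen now evaluates to 4.
Run set: probe.gen (1 run).
Changed values: layout.txt.

Initial pass — values computed on the first demand:
  patch.gen = reverse([-2, -9, -6, 8]) = [8, -6, -9, -2]
  omega.gen = lenl([8, -6, -9, -2]) = 4
  probe.gen = max2(1, 4) = 4

Second demand — change propagation:
  probe.gen: re-runs because layout.txt 1->-2; new result 4 (unchanged).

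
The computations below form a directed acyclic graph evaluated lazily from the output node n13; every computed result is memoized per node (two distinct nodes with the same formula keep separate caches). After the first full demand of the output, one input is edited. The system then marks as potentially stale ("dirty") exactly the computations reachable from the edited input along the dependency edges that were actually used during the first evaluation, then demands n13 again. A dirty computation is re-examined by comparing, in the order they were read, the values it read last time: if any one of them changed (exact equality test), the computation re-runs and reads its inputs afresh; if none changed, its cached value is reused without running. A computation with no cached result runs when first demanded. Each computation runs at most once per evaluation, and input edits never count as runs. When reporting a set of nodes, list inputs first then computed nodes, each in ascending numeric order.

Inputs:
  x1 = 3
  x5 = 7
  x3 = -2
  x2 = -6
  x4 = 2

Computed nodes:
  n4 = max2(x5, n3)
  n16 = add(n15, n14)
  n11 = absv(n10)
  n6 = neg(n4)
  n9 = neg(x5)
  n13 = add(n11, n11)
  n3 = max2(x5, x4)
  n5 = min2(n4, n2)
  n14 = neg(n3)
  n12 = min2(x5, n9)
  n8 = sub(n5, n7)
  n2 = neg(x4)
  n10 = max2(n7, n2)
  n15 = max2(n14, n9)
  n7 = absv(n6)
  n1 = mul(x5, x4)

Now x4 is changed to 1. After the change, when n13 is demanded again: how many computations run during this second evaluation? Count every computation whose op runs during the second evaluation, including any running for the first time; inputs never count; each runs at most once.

First demand of the output computes:
  n2 = neg(2) = -2
  n3 = max2(7, 2) = 7
  n4 = max2(7, 7) = 7
  n6 = neg(7) = -7
  n7 = absv(-7) = 7
  n10 = max2(7, -2) = 7
  n11 = absv(7) = 7
  n13 = add(7, 7) = 14

After the edit, cleaning proceeds:
  n2: a read changed (x4 2->1) — executes, giving -1.
  n3: a read changed (x4 2->1) — executes, giving 7 — identical to its old value.
  n4: dirty, but its reads are unchanged (x5 unchanged, n3 unchanged); cached 7 stands.
  n6: dirty, but its reads are unchanged (n4 unchanged); cached -7 stands.
  n7: dirty, but its reads are unchanged (n6 unchanged); cached 7 stands.
  n10: a read changed (n2 -2->-1) — executes, giving 7 — identical to its old value.
  n11: dirty, but its reads are unchanged (n10 unchanged); cached 7 stands.
  n13: dirty, but its reads are unchanged (n11 unchanged, n11 unchanged); cached 14 stands.

Note where the cutoff bites: n4 is checked, finds nothing changed, and keeps its cache.

3 computations run: n2, n3, n10.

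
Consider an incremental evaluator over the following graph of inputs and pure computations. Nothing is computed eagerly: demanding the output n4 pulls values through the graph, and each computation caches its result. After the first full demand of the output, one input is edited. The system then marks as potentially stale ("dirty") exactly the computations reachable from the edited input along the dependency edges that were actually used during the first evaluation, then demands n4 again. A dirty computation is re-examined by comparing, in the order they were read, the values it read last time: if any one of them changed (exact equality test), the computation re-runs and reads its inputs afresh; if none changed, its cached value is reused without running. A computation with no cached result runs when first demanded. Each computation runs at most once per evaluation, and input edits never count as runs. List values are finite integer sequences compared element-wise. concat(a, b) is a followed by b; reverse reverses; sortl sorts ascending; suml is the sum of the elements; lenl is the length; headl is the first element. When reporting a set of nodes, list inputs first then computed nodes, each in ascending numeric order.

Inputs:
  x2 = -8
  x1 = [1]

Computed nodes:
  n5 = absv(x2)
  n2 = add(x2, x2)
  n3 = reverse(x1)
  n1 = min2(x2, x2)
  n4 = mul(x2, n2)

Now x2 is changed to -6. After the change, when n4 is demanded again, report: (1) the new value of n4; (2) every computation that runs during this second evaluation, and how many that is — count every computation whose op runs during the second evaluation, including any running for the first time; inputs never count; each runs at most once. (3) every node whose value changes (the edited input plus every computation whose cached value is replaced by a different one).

n4 now evaluates to 72.
Run set: n2, n4 (2 run).
Changed values: x2, n2, n4.

Initial pass — values computed on the first demand:
  n2 = add(-8, -8) = -16
  n4 = mul(-8, -16) = 128

Second demand — change propagation:
  n2: re-runs because x2 -8->-6; x2 -8->-6; new result -12.
  n4: re-runs because x2 -8->-6; n2 -16->-12; new result 72.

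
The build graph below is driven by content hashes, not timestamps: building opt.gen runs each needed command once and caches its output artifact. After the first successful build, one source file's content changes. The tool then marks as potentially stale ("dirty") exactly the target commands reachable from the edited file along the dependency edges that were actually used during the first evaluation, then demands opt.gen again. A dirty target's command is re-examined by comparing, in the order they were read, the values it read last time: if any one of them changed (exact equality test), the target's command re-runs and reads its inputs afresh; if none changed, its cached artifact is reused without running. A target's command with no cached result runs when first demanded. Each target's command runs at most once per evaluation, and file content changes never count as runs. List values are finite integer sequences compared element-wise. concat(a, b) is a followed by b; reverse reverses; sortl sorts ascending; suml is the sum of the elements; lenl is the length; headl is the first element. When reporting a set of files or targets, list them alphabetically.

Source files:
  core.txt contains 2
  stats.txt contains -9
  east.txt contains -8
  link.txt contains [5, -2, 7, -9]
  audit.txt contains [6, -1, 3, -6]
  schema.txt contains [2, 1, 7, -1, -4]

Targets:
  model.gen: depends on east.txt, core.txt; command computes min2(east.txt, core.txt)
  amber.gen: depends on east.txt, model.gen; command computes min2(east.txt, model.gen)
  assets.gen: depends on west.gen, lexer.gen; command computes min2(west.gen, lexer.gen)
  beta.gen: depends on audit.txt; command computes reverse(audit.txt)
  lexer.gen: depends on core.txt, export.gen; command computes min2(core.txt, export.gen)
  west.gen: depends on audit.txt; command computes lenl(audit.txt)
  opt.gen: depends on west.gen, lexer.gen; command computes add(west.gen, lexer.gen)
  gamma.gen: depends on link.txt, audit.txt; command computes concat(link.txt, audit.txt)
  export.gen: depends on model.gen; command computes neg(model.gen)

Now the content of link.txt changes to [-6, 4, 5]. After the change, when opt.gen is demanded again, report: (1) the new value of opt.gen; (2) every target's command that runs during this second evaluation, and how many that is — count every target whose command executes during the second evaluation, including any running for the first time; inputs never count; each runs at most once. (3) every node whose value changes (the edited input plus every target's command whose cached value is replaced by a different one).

opt.gen now evaluates to 6.
Run set: none (0 run).
Changed values: link.txt.
The important point: nothing the output needs ever reads link.txt, so the edit is invisible to it.

Initial pass — values computed on the first demand:
  model.gen = min2(-8, 2) = -8
  export.gen = neg(-8) = 8
  lexer.gen = min2(2, 8) = 2
  west.gen = lenl([6, -1, 3, -6]) = 4
  opt.gen = add(4, 2) = 6

Second demand — change propagation:
  no demanded computation ever read link.txt, so the edit dirties nothing and nothing runs.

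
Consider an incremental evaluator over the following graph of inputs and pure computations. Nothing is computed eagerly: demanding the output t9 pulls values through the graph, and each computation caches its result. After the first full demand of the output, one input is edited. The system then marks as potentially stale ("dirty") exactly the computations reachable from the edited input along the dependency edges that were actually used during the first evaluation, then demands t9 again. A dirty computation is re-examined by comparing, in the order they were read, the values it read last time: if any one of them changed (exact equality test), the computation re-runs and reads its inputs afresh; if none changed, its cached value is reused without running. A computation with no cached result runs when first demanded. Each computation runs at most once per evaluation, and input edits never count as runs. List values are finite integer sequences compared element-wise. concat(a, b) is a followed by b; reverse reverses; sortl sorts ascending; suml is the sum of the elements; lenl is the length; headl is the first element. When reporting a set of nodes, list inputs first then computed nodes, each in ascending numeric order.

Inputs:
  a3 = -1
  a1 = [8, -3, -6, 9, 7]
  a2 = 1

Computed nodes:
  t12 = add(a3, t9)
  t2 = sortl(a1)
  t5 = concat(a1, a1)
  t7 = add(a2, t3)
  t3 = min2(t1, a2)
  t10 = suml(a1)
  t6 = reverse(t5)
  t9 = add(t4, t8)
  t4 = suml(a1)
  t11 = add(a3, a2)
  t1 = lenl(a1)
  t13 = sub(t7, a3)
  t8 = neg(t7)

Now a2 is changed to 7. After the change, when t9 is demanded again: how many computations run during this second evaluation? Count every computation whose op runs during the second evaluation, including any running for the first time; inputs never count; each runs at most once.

Initial pass — values computed on the first demand:
  t1 = lenl([8, -3, -6, 9, 7]) = 5
  t3 = min2(5, 1) = 1
  t4 = suml([8, -3, -6, 9, 7]) = 15
  t7 = add(1, 1) = 2
  t8 = neg(2) = -2
  t9 = add(15, -2) = 13

Second demand — change propagation:
  t3: re-runs because a2 1->7; new result 5.
  t7: re-runs because a2 1->7; t3 1->5; new result 12.
  t8: re-runs because t7 2->12; new result -12.
  t9: re-runs because t8 -2->-12; new result 3.

Run set: t3, t7, t8, t9 (4 run).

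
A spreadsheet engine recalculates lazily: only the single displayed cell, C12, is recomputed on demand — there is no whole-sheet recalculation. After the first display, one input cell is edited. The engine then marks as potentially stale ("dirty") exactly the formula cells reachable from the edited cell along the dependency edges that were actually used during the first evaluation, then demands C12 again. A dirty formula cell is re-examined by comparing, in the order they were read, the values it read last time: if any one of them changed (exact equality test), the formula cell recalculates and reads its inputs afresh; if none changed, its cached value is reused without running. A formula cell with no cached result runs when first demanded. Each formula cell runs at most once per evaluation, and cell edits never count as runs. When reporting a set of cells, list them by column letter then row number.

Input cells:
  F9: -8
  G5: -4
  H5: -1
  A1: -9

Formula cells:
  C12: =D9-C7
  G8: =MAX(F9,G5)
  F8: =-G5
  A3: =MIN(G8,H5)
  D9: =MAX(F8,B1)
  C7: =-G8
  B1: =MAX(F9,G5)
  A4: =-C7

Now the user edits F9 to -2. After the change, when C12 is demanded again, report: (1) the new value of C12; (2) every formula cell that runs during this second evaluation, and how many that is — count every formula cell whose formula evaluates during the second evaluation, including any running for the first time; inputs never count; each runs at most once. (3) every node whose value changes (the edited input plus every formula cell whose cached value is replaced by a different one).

First evaluation (everything demanded from the output):
  B1 = MAX(-8, -4) = -4
  F8 = -(-4) = 4
  D9 = MAX(4, -4) = 4
  G8 = MAX(-8, -4) = -4
  C7 = -(-4) = 4
  C12 = 4 - 4 = 0

Propagation after the edit:
  B1: runs — F9 -8->-2; result -2.
  D9: runs — B1 -4->-2; result 4 (same value as before).
  G8: runs — F9 -8->-2; result -2.
  C7: runs — G8 -4->-2; result 2.
  C12: runs — C7 4->2; result 2.

New value of C12: 2.
Formula cells that run: B1, C7, C12, D9, G8 — 5 in total.
Values that change: B1, C7, C12, F9, G8.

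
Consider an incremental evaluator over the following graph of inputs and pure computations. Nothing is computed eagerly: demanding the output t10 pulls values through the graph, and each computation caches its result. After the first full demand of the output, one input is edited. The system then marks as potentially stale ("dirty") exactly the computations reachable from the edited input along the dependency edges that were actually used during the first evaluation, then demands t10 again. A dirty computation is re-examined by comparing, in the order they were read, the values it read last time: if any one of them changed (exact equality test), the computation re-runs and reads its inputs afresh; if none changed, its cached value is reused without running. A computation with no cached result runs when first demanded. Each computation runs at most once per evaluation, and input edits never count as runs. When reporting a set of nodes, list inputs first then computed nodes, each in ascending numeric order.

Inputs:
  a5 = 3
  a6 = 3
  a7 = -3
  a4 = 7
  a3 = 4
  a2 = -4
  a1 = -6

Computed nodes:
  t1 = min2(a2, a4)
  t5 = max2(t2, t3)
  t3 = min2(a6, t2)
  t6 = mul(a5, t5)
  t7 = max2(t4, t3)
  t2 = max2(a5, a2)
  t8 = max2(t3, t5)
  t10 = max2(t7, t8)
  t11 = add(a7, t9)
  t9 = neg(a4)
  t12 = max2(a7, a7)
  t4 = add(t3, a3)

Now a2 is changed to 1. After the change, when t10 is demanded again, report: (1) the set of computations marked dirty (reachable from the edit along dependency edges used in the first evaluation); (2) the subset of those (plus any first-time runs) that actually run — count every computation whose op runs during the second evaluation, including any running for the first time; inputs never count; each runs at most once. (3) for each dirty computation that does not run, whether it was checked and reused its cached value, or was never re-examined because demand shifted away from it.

Initial pass — values computed on the first demand:
  t2 = max2(3, -4) = 3
  t3 = min2(3, 3) = 3
  t4 = add(3, 4) = 7
  t5 = max2(3, 3) = 3
  t7 = max2(7, 3) = 7
  t8 = max2(3, 3) = 3
  t10 = max2(7, 3) = 7

Second demand — change propagation:
  t2: re-runs because a2 -4->1; new result 3 (unchanged).
  t3: re-examined; everything it read last time is the same (a6 unchanged, t2 unchanged) — cache 3 kept, no run.
  t4: re-examined; everything it read last time is the same (t3 unchanged, a3 unchanged) — cache 7 kept, no run.
  t5: re-examined; everything it read last time is the same (t2 unchanged, t3 unchanged) — cache 3 kept, no run.
  t7: re-examined; everything it read last time is the same (t4 unchanged, t3 unchanged) — cache 7 kept, no run.
  t8: re-examined; everything it read last time is the same (t3 unchanged, t5 unchanged) — cache 3 kept, no run.
  t10: re-examined; everything it read last time is the same (t7 unchanged, t8 unchanged) — cache 7 kept, no run.

The important point: t2 recomputes to an identical value, and the output ends up unchanged.

Dirty set: t2, t3, t4, t5, t7, t8, t10.
Run set: t2 (1 run).
Re-examined without running (cache reused): t3, t4, t5, t7, t8, t10.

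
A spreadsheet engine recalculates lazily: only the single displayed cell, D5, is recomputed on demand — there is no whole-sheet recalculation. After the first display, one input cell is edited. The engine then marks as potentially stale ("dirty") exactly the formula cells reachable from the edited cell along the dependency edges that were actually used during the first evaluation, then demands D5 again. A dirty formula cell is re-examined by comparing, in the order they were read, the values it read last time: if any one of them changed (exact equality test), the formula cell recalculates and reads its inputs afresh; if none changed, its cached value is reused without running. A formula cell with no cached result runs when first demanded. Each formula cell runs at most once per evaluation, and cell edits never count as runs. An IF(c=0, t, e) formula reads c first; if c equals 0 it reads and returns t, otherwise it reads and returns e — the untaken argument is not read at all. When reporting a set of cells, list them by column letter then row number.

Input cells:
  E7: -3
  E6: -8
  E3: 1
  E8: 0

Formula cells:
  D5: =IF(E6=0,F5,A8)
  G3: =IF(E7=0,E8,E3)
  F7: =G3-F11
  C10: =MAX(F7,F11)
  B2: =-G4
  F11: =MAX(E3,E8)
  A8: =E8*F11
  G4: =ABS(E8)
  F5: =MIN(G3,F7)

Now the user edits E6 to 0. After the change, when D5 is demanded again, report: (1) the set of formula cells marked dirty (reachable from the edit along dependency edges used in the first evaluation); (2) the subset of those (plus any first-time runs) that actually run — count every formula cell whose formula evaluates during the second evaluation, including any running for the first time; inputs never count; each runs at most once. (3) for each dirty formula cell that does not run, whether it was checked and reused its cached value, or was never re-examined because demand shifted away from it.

Marked dirty: D5.
Formula cells that run: D5, F5, F7, G3 — 4 in total.
Every dirty formula cell ran.
Key observation: a condition flipped, so demand reaches new nodes — F5, F7, G3 run for the first time.

First evaluation (everything demanded from the output):
  F11 = MAX(1, 0) = 1
  A8 = 0 * 1 = 0
  D5 = IF(E6=0: E6=-8 -> else branch A8) = 0

Propagation after the edit:
  G3: demanded for the first time — runs, produces 1.
  F7: demanded for the first time — runs, produces 0.
  F5: demanded for the first time — runs, produces 0.
  D5: runs — E6 -8->0; result 0 (same value as before).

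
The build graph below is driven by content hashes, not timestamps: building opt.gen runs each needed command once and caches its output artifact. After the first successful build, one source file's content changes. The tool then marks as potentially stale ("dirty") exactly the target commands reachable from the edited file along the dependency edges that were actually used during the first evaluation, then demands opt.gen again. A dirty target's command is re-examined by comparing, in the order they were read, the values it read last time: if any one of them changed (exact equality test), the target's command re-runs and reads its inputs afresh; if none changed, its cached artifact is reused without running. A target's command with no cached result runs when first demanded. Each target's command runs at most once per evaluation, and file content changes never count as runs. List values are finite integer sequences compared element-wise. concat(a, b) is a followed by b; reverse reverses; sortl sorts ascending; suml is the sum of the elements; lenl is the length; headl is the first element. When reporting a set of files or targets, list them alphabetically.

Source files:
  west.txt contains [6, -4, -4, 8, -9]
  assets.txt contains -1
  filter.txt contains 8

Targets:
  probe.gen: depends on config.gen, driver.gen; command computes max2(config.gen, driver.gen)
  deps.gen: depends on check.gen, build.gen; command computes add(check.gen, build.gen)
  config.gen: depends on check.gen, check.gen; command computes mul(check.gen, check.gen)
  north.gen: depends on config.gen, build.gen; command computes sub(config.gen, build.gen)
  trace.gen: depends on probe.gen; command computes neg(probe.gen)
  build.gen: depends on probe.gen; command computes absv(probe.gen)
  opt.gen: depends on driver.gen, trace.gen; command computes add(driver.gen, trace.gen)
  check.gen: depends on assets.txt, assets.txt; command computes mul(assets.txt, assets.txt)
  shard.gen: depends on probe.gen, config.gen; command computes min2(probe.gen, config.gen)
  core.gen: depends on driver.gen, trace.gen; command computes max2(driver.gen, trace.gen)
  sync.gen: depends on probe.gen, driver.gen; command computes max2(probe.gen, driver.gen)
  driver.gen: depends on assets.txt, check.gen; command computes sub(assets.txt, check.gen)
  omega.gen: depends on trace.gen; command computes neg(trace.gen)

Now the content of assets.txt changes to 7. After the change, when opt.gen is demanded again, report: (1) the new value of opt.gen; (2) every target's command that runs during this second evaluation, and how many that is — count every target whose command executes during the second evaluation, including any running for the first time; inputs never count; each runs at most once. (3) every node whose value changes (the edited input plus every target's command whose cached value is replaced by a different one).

Initial pass — values computed on the first demand:
  check.gen = mul(-1, -1) = 1
  config.gen = mul(1, 1) = 1
  driver.gen = sub(-1, 1) = -2
  probe.gen = max2(1, -2) = 1
  trace.gen = neg(1) = -1
  opt.gen = add(-2, -1) = -3

Second demand — change propagation:
  check.gen: re-runs because assets.txt -1->7; assets.txt -1->7; new result 49.
  config.gen: re-runs because check.gen 1->49; check.gen 1->49; new result 2401.
  driver.gen: re-runs because assets.txt -1->7; check.gen 1->49; new result -42.
  probe.gen: re-runs because config.gen 1->2401; driver.gen -2->-42; new result 2401.
  trace.gen: re-runs because probe.gen 1->2401; new result -2401.
  opt.gen: re-runs because driver.gen -2->-42; trace.gen -1->-2401; new result -2443.

opt.gen now evaluates to -2443.
Run set: check.gen, config.gen, driver.gen, opt.gen, probe.gen, trace.gen (6 run).
Changed values: assets.txt, check.gen, config.gen, driver.gen, opt.gen, probe.gen, trace.gen.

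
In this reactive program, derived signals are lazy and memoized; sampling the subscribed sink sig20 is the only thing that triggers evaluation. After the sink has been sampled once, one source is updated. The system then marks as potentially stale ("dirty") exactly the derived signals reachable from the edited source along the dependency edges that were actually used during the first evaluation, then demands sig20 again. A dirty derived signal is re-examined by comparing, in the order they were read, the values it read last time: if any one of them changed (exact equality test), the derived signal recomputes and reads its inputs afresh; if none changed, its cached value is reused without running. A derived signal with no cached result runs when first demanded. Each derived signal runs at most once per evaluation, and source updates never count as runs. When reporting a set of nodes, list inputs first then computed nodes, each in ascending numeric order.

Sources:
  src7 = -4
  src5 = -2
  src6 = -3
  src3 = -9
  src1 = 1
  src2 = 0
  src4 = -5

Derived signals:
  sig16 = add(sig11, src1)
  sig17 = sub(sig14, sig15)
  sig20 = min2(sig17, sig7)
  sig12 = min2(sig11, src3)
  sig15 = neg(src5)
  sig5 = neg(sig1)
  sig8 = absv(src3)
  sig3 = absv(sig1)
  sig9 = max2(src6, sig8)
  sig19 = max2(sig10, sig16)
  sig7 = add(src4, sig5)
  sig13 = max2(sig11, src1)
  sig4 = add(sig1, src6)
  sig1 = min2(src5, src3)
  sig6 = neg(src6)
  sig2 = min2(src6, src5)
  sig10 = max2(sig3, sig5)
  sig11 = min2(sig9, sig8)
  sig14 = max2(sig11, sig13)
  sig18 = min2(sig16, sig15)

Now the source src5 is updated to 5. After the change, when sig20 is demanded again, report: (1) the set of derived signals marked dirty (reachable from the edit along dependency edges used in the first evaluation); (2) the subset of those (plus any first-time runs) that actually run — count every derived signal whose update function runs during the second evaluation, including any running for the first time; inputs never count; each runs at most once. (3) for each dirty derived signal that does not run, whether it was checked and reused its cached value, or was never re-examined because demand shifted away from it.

The edit dirties: sig1, sig5, sig7, sig15, sig17, sig20.
4 derived signals run: sig1, sig15, sig17, sig20.
Cache hits after checking: sig5, sig7.
Note where the cutoff bites: sig5 is checked, finds nothing changed, and keeps its cache.

First demand of the output computes:
  sig1 = min2(-2, -9) = -9
  sig5 = neg(-9) = 9
  sig7 = add(-5, 9) = 4
  sig8 = absv(-9) = 9
  sig9 = max2(-3, 9) = 9
  sig11 = min2(9, 9) = 9
  sig13 = max2(9, 1) = 9
  sig14 = max2(9, 9) = 9
  sig15 = neg(-2) = 2
  sig17 = sub(9, 2) = 7
  sig20 = min2(7, 4) = 4

After the edit, cleaning proceeds:
  sig1: a read changed (src5 -2->5) — executes, giving -9 — identical to its old value.
  sig5: dirty, but its reads are unchanged (sig1 unchanged); cached 9 stands.
  sig7: dirty, but its reads are unchanged (src4 unchanged, sig5 unchanged); cached 4 stands.
  sig15: a read changed (src5 -2->5) — executes, giving -5.
  sig17: a read changed (sig15 2->-5) — executes, giving 14.
  sig20: a read changed (sig17 7->14) — executes, giving 4 — identical to its old value.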